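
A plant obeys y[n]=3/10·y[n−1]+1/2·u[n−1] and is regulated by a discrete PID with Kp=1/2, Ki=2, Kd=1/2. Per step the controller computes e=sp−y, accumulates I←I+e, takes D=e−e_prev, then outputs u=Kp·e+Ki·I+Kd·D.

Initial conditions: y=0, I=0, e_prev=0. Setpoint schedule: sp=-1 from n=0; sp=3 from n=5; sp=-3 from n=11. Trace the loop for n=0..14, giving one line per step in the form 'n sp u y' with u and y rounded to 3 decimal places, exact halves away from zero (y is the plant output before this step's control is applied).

(exact arithmetic carried between steps; '≈' marks a value shown rounded to 6 d.p. or computed from one; I and e_prev carry over from the previous line; the table rounds u and y to 3 d.p., halves away from zero)
n=0: y=0, sp=-1, e=sp−y=-1; I=-1, D=e−e_prev=-1; u=1/2·(-1)+2·(-1)+1/2·(-1)=-3; next y=3/10·0+1/2·(-3)=-1.5
n=1: y=-1.5, sp=-1, e=sp−y=0.5; I=-0.5, D=e−e_prev=1.5; u=1/2·0.5+2·(-0.5)+1/2·1.5=0; next y=3/10·(-1.5)+1/2·0=-0.45
n=2: y=-0.45, sp=-1, e=sp−y=-0.55; I=-1.05, D=e−e_prev=-1.05; u=1/2·(-0.55)+2·(-1.05)+1/2·(-1.05)=-2.9; next y=3/10·(-0.45)+1/2·(-2.9)=-1.585
n=3: y=-1.585, sp=-1, e=sp−y=0.585; I=-0.465, D=e−e_prev=1.135; u=1/2·0.585+2·(-0.465)+1/2·1.135=-0.07; next y=3/10·(-1.585)+1/2·(-0.07)=-0.5105
n=4: y=-0.5105, sp=-1, e=sp−y=-0.4895; I=-0.9545, D=e−e_prev=-1.0745; u=1/2·(-0.4895)+2·(-0.9545)+1/2·(-1.0745)=-2.691; next y=3/10·(-0.5105)+1/2·(-2.691)=-1.49865
n=5: y=-1.49865, sp=3, e=sp−y=4.49865; I=3.54415, D=e−e_prev=4.98815; u=1/2·4.49865+2·3.54415+1/2·4.98815=11.8317; next y=3/10·(-1.49865)+1/2·11.8317=5.466255
n=6: y=5.466255, sp=3, e=sp−y=-2.466255; I=1.077895, D=e−e_prev=-6.964905; u=1/2·(-2.466255)+2·1.077895+1/2·(-6.964905)=-2.55979; next y=3/10·5.466255+1/2·(-2.55979)≈0.359982
n=7: y≈0.359982, sp=3, e=sp−y≈2.640019; I≈3.717914, D=e−e_prev≈5.106274; u=1/2·2.640019+2·3.717914+1/2·5.106274≈11.308973; next y=3/10·0.359982+1/2·11.308973≈5.762481
n=8: y≈5.762481, sp=3, e=sp−y≈-2.762481; I≈0.955433, D=e−e_prev≈-5.402499; u=1/2·(-2.762481)+2·0.955433+1/2·(-5.402499)≈-2.171625; next y=3/10·5.762481+1/2·(-2.171625)≈0.642932
n=9: y≈0.642932, sp=3, e=sp−y≈2.357068; I≈3.312501, D=e−e_prev≈5.119549; u=1/2·2.357068+2·3.312501+1/2·5.119549≈10.363310; next y=3/10·0.642932+1/2·10.363310≈5.374535
n=10: y≈5.374535, sp=3, e=sp−y≈-2.374535; I≈0.937966, D=e−e_prev≈-4.731603; u=1/2·(-2.374535)+2·0.937966+1/2·(-4.731603)≈-1.677137; next y=3/10·5.374535+1/2·(-1.677137)≈0.773792
n=11: y≈0.773792, sp=-3, e=sp−y≈-3.773792; I≈-2.835826, D=e−e_prev≈-1.399257; u=1/2·(-3.773792)+2·(-2.835826)+1/2·(-1.399257)≈-8.258177; next y=3/10·0.773792+1/2·(-8.258177)≈-3.896951
n=12: y≈-3.896951, sp=-3, e=sp−y≈0.896951; I≈-1.938875, D=e−e_prev≈4.670743; u=1/2·0.896951+2·(-1.938875)+1/2·4.670743≈-1.093904; next y=3/10·(-3.896951)+1/2·(-1.093904)≈-1.716037
n=13: y≈-1.716037, sp=-3, e=sp−y≈-1.283963; I≈-3.222838, D=e−e_prev≈-2.180914; u=1/2·(-1.283963)+2·(-3.222838)+1/2·(-2.180914)≈-8.178115; next y=3/10·(-1.716037)+1/2·(-8.178115)≈-4.603868
n=14: y≈-4.603868, sp=-3, e=sp−y≈1.603868; I≈-1.618970, D=e−e_prev≈2.887831; u=1/2·1.603868+2·(-1.618970)+1/2·2.887831≈-0.992090; next y=3/10·(-4.603868)+1/2·(-0.992090)≈-1.877205

0 -1 -3.000 0.000
1 -1 0.000 -1.500
2 -1 -2.900 -0.450
3 -1 -0.070 -1.585
4 -1 -2.691 -0.511
5 3 11.832 -1.499
6 3 -2.560 5.466
7 3 11.309 0.360
8 3 -2.172 5.762
9 3 10.363 0.643
10 3 -1.677 5.375
11 -3 -8.258 0.774
12 -3 -1.094 -3.897
13 -3 -8.178 -1.716
14 -3 -0.992 -4.604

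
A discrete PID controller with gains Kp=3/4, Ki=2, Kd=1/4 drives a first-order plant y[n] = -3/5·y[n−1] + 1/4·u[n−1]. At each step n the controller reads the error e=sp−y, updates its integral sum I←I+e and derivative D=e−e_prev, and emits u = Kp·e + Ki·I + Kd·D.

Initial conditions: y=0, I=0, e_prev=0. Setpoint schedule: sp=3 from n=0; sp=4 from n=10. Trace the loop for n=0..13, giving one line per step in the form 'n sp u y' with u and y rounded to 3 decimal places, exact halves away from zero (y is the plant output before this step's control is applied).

(exact arithmetic carried between steps; '≈' marks a value shown rounded to 6 d.p. or computed from one; I and e_prev carry over from the previous line; the table rounds u and y to 3 d.p., halves away from zero)
n=0: y=0, sp=3, e=sp−y=3; I=3, D=e−e_prev=3; u=3/4·3+2·3+1/4·3=9; next y=-3/5·0+1/4·9=2.25
n=1: y=2.25, sp=3, e=sp−y=0.75; I=3.75, D=e−e_prev=-2.25; u=3/4·0.75+2·3.75+1/4·(-2.25)=7.5; next y=-3/5·2.25+1/4·7.5=0.525
n=2: y=0.525, sp=3, e=sp−y=2.475; I=6.225, D=e−e_prev=1.725; u=3/4·2.475+2·6.225+1/4·1.725=14.7375; next y=-3/5·0.525+1/4·14.7375=3.369375
n=3: y=3.369375, sp=3, e=sp−y=-0.369375; I=5.855625, D=e−e_prev=-2.844375; u=3/4·(-0.369375)+2·5.855625+1/4·(-2.844375)=10.723125; next y=-3/5·3.369375+1/4·10.723125≈0.659156
n=4: y≈0.659156, sp=3, e=sp−y≈2.340844; I≈8.196469, D=e−e_prev≈2.710219; u=3/4·2.340844+2·8.196469+1/4·2.710219≈18.826125; next y=-3/5·0.659156+1/4·18.826125≈4.311038
n=5: y≈4.311038, sp=3, e=sp−y≈-1.311038; I≈6.885431, D=e−e_prev≈-3.651881; u=3/4·(-1.311038)+2·6.885431+1/4·(-3.651881)≈11.874614; next y=-3/5·4.311038+1/4·11.874614≈0.382031
n=6: y≈0.382031, sp=3, e=sp−y≈2.617969; I≈9.503400, D=e−e_prev≈3.929006; u=3/4·2.617969+2·9.503400+1/4·3.929006≈21.952529; next y=-3/5·0.382031+1/4·21.952529≈5.258914
n=7: y≈5.258914, sp=3, e=sp−y≈-2.258914; I≈7.244487, D=e−e_prev≈-4.876883; u=3/4·(-2.258914)+2·7.244487+1/4·(-4.876883)≈11.575567; next y=-3/5·5.258914+1/4·11.575567≈-0.261456
n=8: y≈-0.261456, sp=3, e=sp−y≈3.261456; I≈10.505943, D=e−e_prev≈5.520370; u=3/4·3.261456+2·10.505943+1/4·5.520370≈24.838071; next y=-3/5·(-0.261456)+1/4·24.838071≈6.366391
n=9: y≈6.366391, sp=3, e=sp−y≈-3.366391; I≈7.139552, D=e−e_prev≈-6.627848; u=3/4·(-3.366391)+2·7.139552+1/4·(-6.627848)≈10.097348; next y=-3/5·6.366391+1/4·10.097348≈-1.295498
n=10: y≈-1.295498, sp=4, e=sp−y≈5.295498; I≈12.435049, D=e−e_prev≈8.661889; u=3/4·5.295498+2·12.435049+1/4·8.661889≈31.007195; next y=-3/5·(-1.295498)+1/4·31.007195≈8.529097
n=11: y≈8.529097, sp=4, e=sp−y≈-4.529097; I≈7.905952, D=e−e_prev≈-9.824595; u=3/4·(-4.529097)+2·7.905952+1/4·(-9.824595)≈9.958932; next y=-3/5·8.529097+1/4·9.958932≈-2.627725
n=12: y≈-2.627725, sp=4, e=sp−y≈6.627725; I≈14.533677, D=e−e_prev≈11.156823; u=3/4·6.627725+2·14.533677+1/4·11.156823≈36.827355; next y=-3/5·(-2.627725)+1/4·36.827355≈10.783474
n=13: y≈10.783474, sp=4, e=sp−y≈-6.783474; I≈7.750203, D=e−e_prev≈-13.411199; u=3/4·(-6.783474)+2·7.750203+1/4·(-13.411199)≈7.060002; next y=-3/5·10.783474+1/4·7.060002≈-4.705084

0 3 9.000 0.000
1 3 7.500 2.250
2 3 14.738 0.525
3 3 10.723 3.369
4 3 18.826 0.659
5 3 11.875 4.311
6 3 21.953 0.382
7 3 11.576 5.259
8 3 24.838 -0.261
9 3 10.097 6.366
10 4 31.007 -1.295
11 4 9.959 8.529
12 4 36.827 -2.628
13 4 7.060 10.783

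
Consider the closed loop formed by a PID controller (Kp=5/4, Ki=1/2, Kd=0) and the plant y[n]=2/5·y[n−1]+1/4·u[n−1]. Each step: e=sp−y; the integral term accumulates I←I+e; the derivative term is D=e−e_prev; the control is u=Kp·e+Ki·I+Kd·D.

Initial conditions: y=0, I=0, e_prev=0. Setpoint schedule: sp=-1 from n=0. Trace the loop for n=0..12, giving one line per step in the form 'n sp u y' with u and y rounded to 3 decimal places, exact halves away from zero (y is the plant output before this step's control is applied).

0 -1 -1.750 0.000
1 -1 -1.484 -0.438
2 -1 -1.576 -0.546
3 -1 -1.687 -0.612
4 -1 -1.786 -0.667
5 -1 -1.871 -0.713
6 -1 -1.945 -0.753
7 -1 -2.008 -0.787
8 -1 -2.062 -0.817
9 -1 -2.109 -0.842
10 -1 -2.150 -0.864
11 -1 -2.185 -0.883
12 -1 -2.215 -0.899

(exact arithmetic carried between steps; '≈' marks a value shown rounded to 6 d.p. or computed from one; I and e_prev carry over from the previous line; the table rounds u and y to 3 d.p., halves away from zero)
n=0: y=0, sp=-1, e=sp−y=-1; I=-1, D=e−e_prev=-1; u=5/4·(-1)+1/2·(-1)+0·(-1)=-1.75; next y=2/5·0+1/4·(-1.75)=-0.4375
n=1: y=-0.4375, sp=-1, e=sp−y=-0.5625; I=-1.5625, D=e−e_prev=0.4375; u=5/4·(-0.5625)+1/2·(-1.5625)+0·0.4375=-1.484375; next y=2/5·(-0.4375)+1/4·(-1.484375)≈-0.546094
n=2: y≈-0.546094, sp=-1, e=sp−y≈-0.453906; I≈-2.016406, D=e−e_prev≈0.108594; u=5/4·(-0.453906)+1/2·(-2.016406)+0·0.108594≈-1.575586; next y=2/5·(-0.546094)+1/4·(-1.575586)≈-0.612334
n=3: y≈-0.612334, sp=-1, e=sp−y≈-0.387666; I≈-2.404072, D=e−e_prev≈0.066240; u=5/4·(-0.387666)+1/2·(-2.404072)+0·0.066240≈-1.686619; next y=2/5·(-0.612334)+1/4·(-1.686619)≈-0.666588
n=4: y≈-0.666588, sp=-1, e=sp−y≈-0.333412; I≈-2.737484, D=e−e_prev≈0.054254; u=5/4·(-0.333412)+1/2·(-2.737484)+0·0.054254≈-1.785507; next y=2/5·(-0.666588)+1/4·(-1.785507)≈-0.713012
n=5: y≈-0.713012, sp=-1, e=sp−y≈-0.286988; I≈-3.024472, D=e−e_prev≈0.046424; u=5/4·(-0.286988)+1/2·(-3.024472)+0·0.046424≈-1.870971; next y=2/5·(-0.713012)+1/4·(-1.870971)≈-0.752948
n=6: y≈-0.752948, sp=-1, e=sp−y≈-0.247052; I≈-3.271524, D=e−e_prev≈0.039936; u=5/4·(-0.247052)+1/2·(-3.271524)+0·0.039936≈-1.944578; next y=2/5·(-0.752948)+1/4·(-1.944578)≈-0.787323
n=7: y≈-0.787323, sp=-1, e=sp−y≈-0.212677; I≈-3.484201, D=e−e_prev≈0.034376; u=5/4·(-0.212677)+1/2·(-3.484201)+0·0.034376≈-2.007946; next y=2/5·(-0.787323)+1/4·(-2.007946)≈-0.816916
n=8: y≈-0.816916, sp=-1, e=sp−y≈-0.183084; I≈-3.667285, D=e−e_prev≈0.029592; u=5/4·(-0.183084)+1/2·(-3.667285)+0·0.029592≈-2.062498; next y=2/5·(-0.816916)+1/4·(-2.062498)≈-0.842391
n=9: y≈-0.842391, sp=-1, e=sp−y≈-0.157609; I≈-3.824894, D=e−e_prev≈0.025475; u=5/4·(-0.157609)+1/2·(-3.824894)+0·0.025475≈-2.109459; next y=2/5·(-0.842391)+1/4·(-2.109459)≈-0.864321
n=10: y≈-0.864321, sp=-1, e=sp−y≈-0.135679; I≈-3.960573, D=e−e_prev≈0.021930; u=5/4·(-0.135679)+1/2·(-3.960573)+0·0.021930≈-2.149885; next y=2/5·(-0.864321)+1/4·(-2.149885)≈-0.883200
n=11: y≈-0.883200, sp=-1, e=sp−y≈-0.116800; I≈-4.077374, D=e−e_prev≈0.018879; u=5/4·(-0.116800)+1/2·(-4.077374)+0·0.018879≈-2.184687; next y=2/5·(-0.883200)+1/4·(-2.184687)≈-0.899452
n=12: y≈-0.899452, sp=-1, e=sp−y≈-0.100548; I≈-4.177922, D=e−e_prev≈0.016252; u=5/4·(-0.100548)+1/2·(-4.177922)+0·0.016252≈-2.214646; next y=2/5·(-0.899452)+1/4·(-2.214646)≈-0.913442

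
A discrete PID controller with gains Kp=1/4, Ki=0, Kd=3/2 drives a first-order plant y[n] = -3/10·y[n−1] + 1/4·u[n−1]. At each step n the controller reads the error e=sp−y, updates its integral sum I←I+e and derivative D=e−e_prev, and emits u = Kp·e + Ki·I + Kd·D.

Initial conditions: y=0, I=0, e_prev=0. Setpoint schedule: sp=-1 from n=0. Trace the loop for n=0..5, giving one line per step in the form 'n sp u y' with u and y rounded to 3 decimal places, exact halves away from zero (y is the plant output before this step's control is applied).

(exact arithmetic carried between steps; '≈' marks a value shown rounded to 6 d.p. or computed from one; I and e_prev carry over from the previous line; the table rounds u and y to 3 d.p., halves away from zero)
n=0: y=0, sp=-1, e=sp−y=-1; I=-1, D=e−e_prev=-1; u=1/4·(-1)+0·(-1)+3/2·(-1)=-1.75; next y=-3/10·0+1/4·(-1.75)=-0.4375
n=1: y=-0.4375, sp=-1, e=sp−y=-0.5625; I=-1.5625, D=e−e_prev=0.4375; u=1/4·(-0.5625)+0·(-1.5625)+3/2·0.4375=0.515625; next y=-3/10·(-0.4375)+1/4·0.515625≈0.260156
n=2: y≈0.260156, sp=-1, e=sp−y≈-1.260156; I≈-2.822656, D=e−e_prev≈-0.697656; u=1/4·(-1.260156)+0·(-2.822656)+3/2·(-0.697656)≈-1.361523; next y=-3/10·0.260156+1/4·(-1.361523)≈-0.418428
n=3: y≈-0.418428, sp=-1, e=sp−y≈-0.581572; I≈-3.404229, D=e−e_prev≈0.678584; u=1/4·(-0.581572)+0·(-3.404229)+3/2·0.678584≈0.872483; next y=-3/10·(-0.418428)+1/4·0.872483≈0.343649
n=4: y≈0.343649, sp=-1, e=sp−y≈-1.343649; I≈-4.747878, D=e−e_prev≈-0.762077; u=1/4·(-1.343649)+0·(-4.747878)+3/2·(-0.762077)≈-1.479027; next y=-3/10·0.343649+1/4·(-1.479027)≈-0.472852
n=5: y≈-0.472852, sp=-1, e=sp−y≈-0.527148; I≈-5.275026, D=e−e_prev≈0.816501; u=1/4·(-0.527148)+0·(-5.275026)+3/2·0.816501≈1.092964; next y=-3/10·(-0.472852)+1/4·1.092964≈0.415096

0 -1 -1.750 0.000
1 -1 0.516 -0.438
2 -1 -1.362 0.260
3 -1 0.872 -0.418
4 -1 -1.479 0.344
5 -1 1.093 -0.473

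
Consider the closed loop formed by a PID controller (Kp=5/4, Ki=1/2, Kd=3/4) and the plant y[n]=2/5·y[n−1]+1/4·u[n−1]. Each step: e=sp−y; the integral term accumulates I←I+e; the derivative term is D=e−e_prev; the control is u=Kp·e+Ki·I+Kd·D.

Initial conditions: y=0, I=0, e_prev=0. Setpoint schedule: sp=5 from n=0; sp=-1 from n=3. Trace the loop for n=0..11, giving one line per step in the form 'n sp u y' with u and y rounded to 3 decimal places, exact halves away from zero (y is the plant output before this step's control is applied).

0 5 12.500 0.000
1 5 3.438 3.125
2 5 9.258 2.109
3 -1 -7.681 3.158
4 -1 5.065 -0.657
5 -1 -2.119 1.003
6 -1 0.954 -0.128
7 -1 -1.119 0.187
8 -1 -0.496 -0.205
9 -1 -1.185 -0.206
10 -1 -1.151 -0.379
11 -1 -1.440 -0.439

(exact arithmetic carried between steps; '≈' marks a value shown rounded to 6 d.p. or computed from one; I and e_prev carry over from the previous line; the table rounds u and y to 3 d.p., halves away from zero)
n=0: y=0, sp=5, e=sp−y=5; I=5, D=e−e_prev=5; u=5/4·5+1/2·5+3/4·5=12.5; next y=2/5·0+1/4·12.5=3.125
n=1: y=3.125, sp=5, e=sp−y=1.875; I=6.875, D=e−e_prev=-3.125; u=5/4·1.875+1/2·6.875+3/4·(-3.125)=3.4375; next y=2/5·3.125+1/4·3.4375=2.109375
n=2: y=2.109375, sp=5, e=sp−y=2.890625; I=9.765625, D=e−e_prev=1.015625; u=5/4·2.890625+1/2·9.765625+3/4·1.015625≈9.257813; next y=2/5·2.109375+1/4·9.257813≈3.158203
n=3: y≈3.158203, sp=-1, e=sp−y≈-4.158203; I≈5.607422, D=e−e_prev≈-7.048828; u=5/4·(-4.158203)+1/2·5.607422+3/4·(-7.048828)≈-7.680664; next y=2/5·3.158203+1/4·(-7.680664)≈-0.656885
n=4: y≈-0.656885, sp=-1, e=sp−y≈-0.343115; I≈5.264307, D=e−e_prev≈3.815088; u=5/4·(-0.343115)+1/2·5.264307+3/4·3.815088≈5.064575; next y=2/5·(-0.656885)+1/4·5.064575≈1.003390
n=5: y≈1.003390, sp=-1, e=sp−y≈-2.003390; I≈3.260917, D=e−e_prev≈-1.660275; u=5/4·(-2.003390)+1/2·3.260917+3/4·(-1.660275)≈-2.118985; next y=2/5·1.003390+1/4·(-2.118985)≈-0.128390
n=6: y≈-0.128390, sp=-1, e=sp−y≈-0.871610; I≈2.389307, D=e−e_prev≈1.131780; u=5/4·(-0.871610)+1/2·2.389307+3/4·1.131780≈0.953977; next y=2/5·(-0.128390)+1/4·0.953977≈0.187138
n=7: y≈0.187138, sp=-1, e=sp−y≈-1.187138; I≈1.202169, D=e−e_prev≈-0.315528; u=5/4·(-1.187138)+1/2·1.202169+3/4·(-0.315528)≈-1.119484; next y=2/5·0.187138+1/4·(-1.119484)≈-0.205016
n=8: y≈-0.205016, sp=-1, e=sp−y≈-0.794984; I≈0.407185, D=e−e_prev≈0.392154; u=5/4·(-0.794984)+1/2·0.407185+3/4·0.392154≈-0.496022; next y=2/5·(-0.205016)+1/4·(-0.496022)≈-0.206012
n=9: y≈-0.206012, sp=-1, e=sp−y≈-0.793988; I≈-0.386803, D=e−e_prev≈0.000996; u=5/4·(-0.793988)+1/2·(-0.386803)+3/4·0.000996≈-1.185140; next y=2/5·(-0.206012)+1/4·(-1.185140)≈-0.378690
n=10: y≈-0.378690, sp=-1, e=sp−y≈-0.621310; I≈-1.008114, D=e−e_prev≈0.172678; u=5/4·(-0.621310)+1/2·(-1.008114)+3/4·0.172678≈-1.151186; next y=2/5·(-0.378690)+1/4·(-1.151186)≈-0.439272
n=11: y≈-0.439272, sp=-1, e=sp−y≈-0.560728; I≈-1.568841, D=e−e_prev≈0.060583; u=5/4·(-0.560728)+1/2·(-1.568841)+3/4·0.060583≈-1.439893; next y=2/5·(-0.439272)+1/4·(-1.439893)≈-0.535682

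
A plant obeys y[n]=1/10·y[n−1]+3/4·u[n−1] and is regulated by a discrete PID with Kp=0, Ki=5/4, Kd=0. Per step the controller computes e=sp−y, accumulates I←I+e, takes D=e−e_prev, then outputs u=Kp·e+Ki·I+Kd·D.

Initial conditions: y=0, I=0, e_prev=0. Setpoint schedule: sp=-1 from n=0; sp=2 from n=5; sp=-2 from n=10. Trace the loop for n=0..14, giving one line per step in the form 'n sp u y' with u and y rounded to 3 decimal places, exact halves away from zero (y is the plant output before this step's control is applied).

0 -1 -1.250 0.000
1 -1 -1.328 -0.938
2 -1 -1.216 -1.090
3 -1 -1.190 -1.021
4 -1 -1.197 -0.994
5 2 2.550 -0.997
6 2 2.784 1.812
7 2 2.447 2.269
8 2 2.369 2.063
9 2 2.390 1.983
10 -2 -2.599 1.991
11 -2 -2.911 -1.750
12 -2 -2.463 -2.358
13 -2 -2.359 -2.083
14 -2 -2.387 -1.978

(exact arithmetic carried between steps; '≈' marks a value shown rounded to 6 d.p. or computed from one; I and e_prev carry over from the previous line; the table rounds u and y to 3 d.p., halves away from zero)
n=0: y=0, sp=-1, e=sp−y=-1; I=-1, D=e−e_prev=-1; u=0·(-1)+5/4·(-1)+0·(-1)=-1.25; next y=1/10·0+3/4·(-1.25)=-0.9375
n=1: y=-0.9375, sp=-1, e=sp−y=-0.0625; I=-1.0625, D=e−e_prev=0.9375; u=0·(-0.0625)+5/4·(-1.0625)+0·0.9375=-1.328125; next y=1/10·(-0.9375)+3/4·(-1.328125)≈-1.089844
n=2: y≈-1.089844, sp=-1, e=sp−y≈0.089844; I≈-0.972656, D=e−e_prev≈0.152344; u=0·0.089844+5/4·(-0.972656)+0·0.152344≈-1.215820; next y=1/10·(-1.089844)+3/4·(-1.215820)≈-1.020850
n=3: y≈-1.020850, sp=-1, e=sp−y≈0.020850; I≈-0.951807, D=e−e_prev≈-0.068994; u=0·0.020850+5/4·(-0.951807)+0·(-0.068994)≈-1.189758; next y=1/10·(-1.020850)+3/4·(-1.189758)≈-0.994404
n=4: y≈-0.994404, sp=-1, e=sp−y≈-0.005596; I≈-0.957403, D=e−e_prev≈-0.026446; u=0·(-0.005596)+5/4·(-0.957403)+0·(-0.026446)≈-1.196754; next y=1/10·(-0.994404)+3/4·(-1.196754)≈-0.997006
n=5: y≈-0.997006, sp=2, e=sp−y≈2.997006; I≈2.039603, D=e−e_prev≈3.002602; u=0·2.997006+5/4·2.039603+0·3.002602≈2.549503; next y=1/10·(-0.997006)+3/4·2.549503≈1.812427
n=6: y≈1.812427, sp=2, e=sp−y≈0.187573; I≈2.227176, D=e−e_prev≈-2.809433; u=0·0.187573+5/4·2.227176+0·(-2.809433)≈2.783970; next y=1/10·1.812427+3/4·2.783970≈2.269220
n=7: y≈2.269220, sp=2, e=sp−y≈-0.269220; I≈1.957956, D=e−e_prev≈-0.456793; u=0·(-0.269220)+5/4·1.957956+0·(-0.456793)≈2.447445; next y=1/10·2.269220+3/4·2.447445≈2.062506
n=8: y≈2.062506, sp=2, e=sp−y≈-0.062506; I≈1.895450, D=e−e_prev≈0.206714; u=0·(-0.062506)+5/4·1.895450+0·0.206714≈2.369313; next y=1/10·2.062506+3/4·2.369313≈1.983235
n=9: y≈1.983235, sp=2, e=sp−y≈0.016765; I≈1.912215, D=e−e_prev≈0.079270; u=0·0.016765+5/4·1.912215+0·0.079270≈2.390269; next y=1/10·1.983235+3/4·2.390269≈1.991025
n=10: y≈1.991025, sp=-2, e=sp−y≈-3.991025; I≈-2.078810, D=e−e_prev≈-4.007790; u=0·(-3.991025)+5/4·(-2.078810)+0·(-4.007790)≈-2.598513; next y=1/10·1.991025+3/4·(-2.598513)≈-1.749782
n=11: y≈-1.749782, sp=-2, e=sp−y≈-0.250218; I≈-2.329028, D=e−e_prev≈3.740807; u=0·(-0.250218)+5/4·(-2.329028)+0·3.740807≈-2.911285; next y=1/10·(-1.749782)+3/4·(-2.911285)≈-2.358442
n=12: y≈-2.358442, sp=-2, e=sp−y≈0.358442; I≈-1.970586, D=e−e_prev≈0.608660; u=0·0.358442+5/4·(-1.970586)+0·0.608660≈-2.463233; next y=1/10·(-2.358442)+3/4·(-2.463233)≈-2.083269
n=13: y≈-2.083269, sp=-2, e=sp−y≈0.083269; I≈-1.887317, D=e−e_prev≈-0.275173; u=0·0.083269+5/4·(-1.887317)+0·(-0.275173)≈-2.359147; next y=1/10·(-2.083269)+3/4·(-2.359147)≈-1.977687
n=14: y≈-1.977687, sp=-2, e=sp−y≈-0.022313; I≈-1.909630, D=e−e_prev≈-0.105582; u=0·(-0.022313)+5/4·(-1.909630)+0·(-0.105582)≈-2.387038; next y=1/10·(-1.977687)+3/4·(-2.387038)≈-1.988047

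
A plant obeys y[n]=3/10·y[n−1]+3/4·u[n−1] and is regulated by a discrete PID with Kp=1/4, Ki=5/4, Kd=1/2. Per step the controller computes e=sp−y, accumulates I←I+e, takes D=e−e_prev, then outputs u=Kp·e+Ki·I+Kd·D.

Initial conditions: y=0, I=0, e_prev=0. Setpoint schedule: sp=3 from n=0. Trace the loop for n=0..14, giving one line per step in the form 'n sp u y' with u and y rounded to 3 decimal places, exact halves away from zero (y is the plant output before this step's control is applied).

0 3 6.000 0.000
1 3 -0.750 4.500
2 3 7.050 0.788
3 3 -1.513 5.524
4 3 7.703 0.522
5 3 -2.524 5.934
6 3 8.608 -0.113
7 3 -3.594 6.422
8 3 9.778 -0.769
9 3 -4.850 7.103
10 3 11.176 -1.507
11 3 -6.369 7.930
12 3 12.843 -2.398
13 3 -8.195 8.913
14 3 14.839 -3.472

(exact arithmetic carried between steps; '≈' marks a value shown rounded to 6 d.p. or computed from one; I and e_prev carry over from the previous line; the table rounds u and y to 3 d.p., halves away from zero)
n=0: y=0, sp=3, e=sp−y=3; I=3, D=e−e_prev=3; u=1/4·3+5/4·3+1/2·3=6; next y=3/10·0+3/4·6=4.5
n=1: y=4.5, sp=3, e=sp−y=-1.5; I=1.5, D=e−e_prev=-4.5; u=1/4·(-1.5)+5/4·1.5+1/2·(-4.5)=-0.75; next y=3/10·4.5+3/4·(-0.75)=0.7875
n=2: y=0.7875, sp=3, e=sp−y=2.2125; I=3.7125, D=e−e_prev=3.7125; u=1/4·2.2125+5/4·3.7125+1/2·3.7125=7.05; next y=3/10·0.7875+3/4·7.05=5.52375
n=3: y=5.52375, sp=3, e=sp−y=-2.52375; I=1.18875, D=e−e_prev=-4.73625; u=1/4·(-2.52375)+5/4·1.18875+1/2·(-4.73625)=-1.513125; next y=3/10·5.52375+3/4·(-1.513125)≈0.522281
n=4: y≈0.522281, sp=3, e=sp−y≈2.477719; I≈3.666469, D=e−e_prev≈5.001469; u=1/4·2.477719+5/4·3.666469+1/2·5.001469≈7.70325; next y=3/10·0.522281+3/4·7.70325≈5.934122
n=5: y≈5.934122, sp=3, e=sp−y≈-2.934122; I≈0.732347, D=e−e_prev≈-5.411841; u=1/4·(-2.934122)+5/4·0.732347+1/2·(-5.411841)≈-2.524017; next y=3/10·5.934122+3/4·(-2.524017)≈-0.112776
n=6: y≈-0.112776, sp=3, e=sp−y≈3.112776; I≈3.845123, D=e−e_prev≈6.046898; u=1/4·3.112776+5/4·3.845123+1/2·6.046898≈8.608047; next y=3/10·(-0.112776)+3/4·8.608047≈6.422202
n=7: y≈6.422202, sp=3, e=sp−y≈-3.422202; I≈0.422921, D=e−e_prev≈-6.534979; u=1/4·(-3.422202)+5/4·0.422921+1/2·(-6.534979)≈-3.594389; next y=3/10·6.422202+3/4·(-3.594389)≈-0.769131
n=8: y≈-0.769131, sp=3, e=sp−y≈3.769131; I≈4.192052, D=e−e_prev≈7.191334; u=1/4·3.769131+5/4·4.192052+1/2·7.191334≈9.778014; next y=3/10·(-0.769131)+3/4·9.778014≈7.102771
n=9: y≈7.102771, sp=3, e=sp−y≈-4.102771; I≈0.089280, D=e−e_prev≈-7.871903; u=1/4·(-4.102771)+5/4·0.089280+1/2·(-7.871903)≈-4.850044; next y=3/10·7.102771+3/4·(-4.850044)≈-1.506701
n=10: y≈-1.506701, sp=3, e=sp−y≈4.506701; I≈4.595982, D=e−e_prev≈8.609473; u=1/4·4.506701+5/4·4.595982+1/2·8.609473≈11.176389; next y=3/10·(-1.506701)+3/4·11.176389≈7.930281
n=11: y≈7.930281, sp=3, e=sp−y≈-4.930281; I≈-0.334300, D=e−e_prev≈-9.436983; u=1/4·(-4.930281)+5/4·(-0.334300)+1/2·(-9.436983)≈-6.368936; next y=3/10·7.930281+3/4·(-6.368936)≈-2.397618
n=12: y≈-2.397618, sp=3, e=sp−y≈5.397618; I≈5.063318, D=e−e_prev≈10.327899; u=1/4·5.397618+5/4·5.063318+1/2·10.327899≈12.842501; next y=3/10·(-2.397618)+3/4·12.842501≈8.912591
n=13: y≈8.912591, sp=3, e=sp−y≈-5.912591; I≈-0.849273, D=e−e_prev≈-11.310208; u=1/4·(-5.912591)+5/4·(-0.849273)+1/2·(-11.310208)≈-8.194843; next y=3/10·8.912591+3/4·(-8.194843)≈-3.472355
n=14: y≈-3.472355, sp=3, e=sp−y≈6.472355; I≈5.623082, D=e−e_prev≈12.384946; u=1/4·6.472355+5/4·5.623082+1/2·12.384946≈14.839414; next y=3/10·(-3.472355)+3/4·14.839414≈10.087854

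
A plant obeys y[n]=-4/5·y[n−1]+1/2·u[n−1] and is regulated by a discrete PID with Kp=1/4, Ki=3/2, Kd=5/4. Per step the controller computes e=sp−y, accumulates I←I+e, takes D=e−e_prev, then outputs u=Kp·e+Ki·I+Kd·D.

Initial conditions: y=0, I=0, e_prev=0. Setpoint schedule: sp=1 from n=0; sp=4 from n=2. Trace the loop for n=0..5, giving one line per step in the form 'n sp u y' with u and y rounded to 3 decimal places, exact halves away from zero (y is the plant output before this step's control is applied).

0 1 3.000 0.000
1 1 -1.250 1.500
2 4 18.850 -1.825
3 4 -18.449 10.885
4 4 73.563 -17.932
5 4 -136.740 51.128

(exact arithmetic carried between steps; '≈' marks a value shown rounded to 6 d.p. or computed from one; I and e_prev carry over from the previous line; the table rounds u and y to 3 d.p., halves away from zero)
n=0: y=0, sp=1, e=sp−y=1; I=1, D=e−e_prev=1; u=1/4·1+3/2·1+5/4·1=3; next y=-4/5·0+1/2·3=1.5
n=1: y=1.5, sp=1, e=sp−y=-0.5; I=0.5, D=e−e_prev=-1.5; u=1/4·(-0.5)+3/2·0.5+5/4·(-1.5)=-1.25; next y=-4/5·1.5+1/2·(-1.25)=-1.825
n=2: y=-1.825, sp=4, e=sp−y=5.825; I=6.325, D=e−e_prev=6.325; u=1/4·5.825+3/2·6.325+5/4·6.325=18.85; next y=-4/5·(-1.825)+1/2·18.85=10.885
n=3: y=10.885, sp=4, e=sp−y=-6.885; I=-0.56, D=e−e_prev=-12.71; u=1/4·(-6.885)+3/2·(-0.56)+5/4·(-12.71)=-18.44875; next y=-4/5·10.885+1/2·(-18.44875)=-17.932375
n=4: y=-17.932375, sp=4, e=sp−y=21.932375; I=21.372375, D=e−e_prev=28.817375; u=1/4·21.932375+3/2·21.372375+5/4·28.817375=73.563375; next y=-4/5·(-17.932375)+1/2·73.563375≈51.127588
n=5: y≈51.127588, sp=4, e=sp−y≈-47.127588; I≈-25.755213, D=e−e_prev≈-69.059963; u=1/4·(-47.127588)+3/2·(-25.755213)+5/4·(-69.059963)≈-136.739669; next y=-4/5·51.127588+1/2·(-136.739669)≈-109.271904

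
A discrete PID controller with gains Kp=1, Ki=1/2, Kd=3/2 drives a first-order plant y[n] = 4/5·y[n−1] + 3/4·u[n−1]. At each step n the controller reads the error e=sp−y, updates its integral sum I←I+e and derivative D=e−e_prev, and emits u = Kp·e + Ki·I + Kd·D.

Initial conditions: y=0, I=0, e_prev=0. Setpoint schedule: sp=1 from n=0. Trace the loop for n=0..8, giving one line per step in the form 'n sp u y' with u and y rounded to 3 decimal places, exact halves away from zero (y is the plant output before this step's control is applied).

(exact arithmetic carried between steps; '≈' marks a value shown rounded to 6 d.p. or computed from one; I and e_prev carry over from the previous line; the table rounds u and y to 3 d.p., halves away from zero)
n=0: y=0, sp=1, e=sp−y=1; I=1, D=e−e_prev=1; u=1·1+1/2·1+3/2·1=3; next y=4/5·0+3/4·3=2.25
n=1: y=2.25, sp=1, e=sp−y=-1.25; I=-0.25, D=e−e_prev=-2.25; u=1·(-1.25)+1/2·(-0.25)+3/2·(-2.25)=-4.75; next y=4/5·2.25+3/4·(-4.75)=-1.7625
n=2: y=-1.7625, sp=1, e=sp−y=2.7625; I=2.5125, D=e−e_prev=4.0125; u=1·2.7625+1/2·2.5125+3/2·4.0125=10.0375; next y=4/5·(-1.7625)+3/4·10.0375=6.118125
n=3: y=6.118125, sp=1, e=sp−y=-5.118125; I=-2.605625, D=e−e_prev=-7.880625; u=1·(-5.118125)+1/2·(-2.605625)+3/2·(-7.880625)=-18.241875; next y=4/5·6.118125+3/4·(-18.241875)≈-8.786906
n=4: y≈-8.786906, sp=1, e=sp−y≈9.786906; I≈7.181281, D=e−e_prev≈14.905031; u=1·9.786906+1/2·7.181281+3/2·14.905031≈35.735094; next y=4/5·(-8.786906)+3/4·35.735094≈19.771795
n=5: y≈19.771795, sp=1, e=sp−y≈-18.771795; I≈-11.590514, D=e−e_prev≈-28.558702; u=1·(-18.771795)+1/2·(-11.590514)+3/2·(-28.558702)≈-67.405105; next y=4/5·19.771795+3/4·(-67.405105)≈-34.736392
n=6: y≈-34.736392, sp=1, e=sp−y≈35.736392; I≈24.145878, D=e−e_prev≈54.508188; u=1·35.736392+1/2·24.145878+3/2·54.508188≈129.571613; next y=4/5·(-34.736392)+3/4·129.571613≈69.389596
n=7: y≈69.389596, sp=1, e=sp−y≈-68.389596; I≈-44.243718, D=e−e_prev≈-104.125988; u=1·(-68.389596)+1/2·(-44.243718)+3/2·(-104.125988)≈-246.700437; next y=4/5·69.389596+3/4·(-246.700437)≈-129.513651
n=8: y≈-129.513651, sp=1, e=sp−y≈130.513651; I≈86.269933, D=e−e_prev≈198.903247; u=1·130.513651+1/2·86.269933+3/2·198.903247≈472.003487; next y=4/5·(-129.513651)+3/4·472.003487≈250.391695

0 1 3.000 0.000
1 1 -4.750 2.250
2 1 10.038 -1.763
3 1 -18.242 6.118
4 1 35.735 -8.787
5 1 -67.405 19.772
6 1 129.572 -34.736
7 1 -246.700 69.390
8 1 472.003 -129.514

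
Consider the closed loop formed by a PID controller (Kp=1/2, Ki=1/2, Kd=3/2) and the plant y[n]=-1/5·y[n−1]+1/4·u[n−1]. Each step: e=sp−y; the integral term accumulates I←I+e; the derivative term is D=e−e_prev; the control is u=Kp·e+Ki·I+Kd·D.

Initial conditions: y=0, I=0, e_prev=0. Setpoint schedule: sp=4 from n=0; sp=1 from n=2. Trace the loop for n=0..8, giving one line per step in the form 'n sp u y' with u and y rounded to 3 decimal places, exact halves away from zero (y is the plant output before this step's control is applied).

(exact arithmetic carried between steps; '≈' marks a value shown rounded to 6 d.p. or computed from one; I and e_prev carry over from the previous line; the table rounds u and y to 3 d.p., halves away from zero)
n=0: y=0, sp=4, e=sp−y=4; I=4, D=e−e_prev=4; u=1/2·4+1/2·4+3/2·4=10; next y=-1/5·0+1/4·10=2.5
n=1: y=2.5, sp=4, e=sp−y=1.5; I=5.5, D=e−e_prev=-2.5; u=1/2·1.5+1/2·5.5+3/2·(-2.5)=-0.25; next y=-1/5·2.5+1/4·(-0.25)=-0.5625
n=2: y=-0.5625, sp=1, e=sp−y=1.5625; I=7.0625, D=e−e_prev=0.0625; u=1/2·1.5625+1/2·7.0625+3/2·0.0625=4.40625; next y=-1/5·(-0.5625)+1/4·4.40625≈1.214063
n=3: y≈1.214063, sp=1, e=sp−y≈-0.214063; I≈6.848438, D=e−e_prev≈-1.776563; u=1/2·(-0.214063)+1/2·6.848438+3/2·(-1.776563)≈0.652344; next y=-1/5·1.214063+1/4·0.652344≈-0.079727
n=4: y≈-0.079727, sp=1, e=sp−y≈1.079727; I≈7.928164, D=e−e_prev≈1.293789; u=1/2·1.079727+1/2·7.928164+3/2·1.293789≈6.444629; next y=-1/5·(-0.079727)+1/4·6.444629≈1.627103
n=5: y≈1.627103, sp=1, e=sp−y≈-0.627103; I≈7.301062, D=e−e_prev≈-1.706829; u=1/2·(-0.627103)+1/2·7.301062+3/2·(-1.706829)≈0.776736; next y=-1/5·1.627103+1/4·0.776736≈-0.131237
n=6: y≈-0.131237, sp=1, e=sp−y≈1.131237; I≈8.432298, D=e−e_prev≈1.758339; u=1/2·1.131237+1/2·8.432298+3/2·1.758339≈7.419276; next y=-1/5·(-0.131237)+1/4·7.419276≈1.881066
n=7: y≈1.881066, sp=1, e=sp−y≈-0.881066; I≈7.551232, D=e−e_prev≈-2.012303; u=1/2·(-0.881066)+1/2·7.551232+3/2·(-2.012303)≈0.316628; next y=-1/5·1.881066+1/4·0.316628≈-0.297056
n=8: y≈-0.297056, sp=1, e=sp−y≈1.297056; I≈8.848288, D=e−e_prev≈2.178122; u=1/2·1.297056+1/2·8.848288+3/2·2.178122≈8.339856; next y=-1/5·(-0.297056)+1/4·8.339856≈2.144375

0 4 10.000 0.000
1 4 -0.250 2.500
2 1 4.406 -0.563
3 1 0.652 1.214
4 1 6.445 -0.080
5 1 0.777 1.627
6 1 7.419 -0.131
7 1 0.317 1.881
8 1 8.340 -0.297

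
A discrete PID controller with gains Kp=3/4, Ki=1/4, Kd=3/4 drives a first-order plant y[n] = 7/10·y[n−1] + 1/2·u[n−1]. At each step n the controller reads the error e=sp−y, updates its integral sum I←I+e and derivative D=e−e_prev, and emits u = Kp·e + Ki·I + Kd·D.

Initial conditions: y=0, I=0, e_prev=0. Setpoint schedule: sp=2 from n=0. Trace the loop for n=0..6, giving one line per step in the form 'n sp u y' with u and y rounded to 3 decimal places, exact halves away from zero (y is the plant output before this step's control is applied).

0 2 3.500 0.000
1 2 -0.563 1.750
2 2 2.223 0.944
3 2 0.433 1.772
4 2 1.663 1.457
5 2 0.872 1.851
6 2 1.414 1.732

(exact arithmetic carried between steps; '≈' marks a value shown rounded to 6 d.p. or computed from one; I and e_prev carry over from the previous line; the table rounds u and y to 3 d.p., halves away from zero)
n=0: y=0, sp=2, e=sp−y=2; I=2, D=e−e_prev=2; u=3/4·2+1/4·2+3/4·2=3.5; next y=7/10·0+1/2·3.5=1.75
n=1: y=1.75, sp=2, e=sp−y=0.25; I=2.25, D=e−e_prev=-1.75; u=3/4·0.25+1/4·2.25+3/4·(-1.75)=-0.5625; next y=7/10·1.75+1/2·(-0.5625)=0.94375
n=2: y=0.94375, sp=2, e=sp−y=1.05625; I=3.30625, D=e−e_prev=0.80625; u=3/4·1.05625+1/4·3.30625+3/4·0.80625≈2.223438; next y=7/10·0.94375+1/2·2.223438≈1.772344
n=3: y≈1.772344, sp=2, e=sp−y≈0.227656; I≈3.533906, D=e−e_prev≈-0.828594; u=3/4·0.227656+1/4·3.533906+3/4·(-0.828594)≈0.432773; next y=7/10·1.772344+1/2·0.432773≈1.457027
n=4: y≈1.457027, sp=2, e=sp−y≈0.542973; I≈4.076879, D=e−e_prev≈0.315316; u=3/4·0.542973+1/4·4.076879+3/4·0.315316≈1.662937; next y=7/10·1.457027+1/2·1.662937≈1.851387
n=5: y≈1.851387, sp=2, e=sp−y≈0.148613; I≈4.225492, D=e−e_prev≈-0.394360; u=3/4·0.148613+1/4·4.225492+3/4·(-0.394360)≈0.872062; next y=7/10·1.851387+1/2·0.872062≈1.732002
n=6: y≈1.732002, sp=2, e=sp−y≈0.267998; I≈4.493489, D=e−e_prev≈0.119385; u=3/4·0.267998+1/4·4.493489+3/4·0.119385≈1.413909; next y=7/10·1.732002+1/2·1.413909≈1.919356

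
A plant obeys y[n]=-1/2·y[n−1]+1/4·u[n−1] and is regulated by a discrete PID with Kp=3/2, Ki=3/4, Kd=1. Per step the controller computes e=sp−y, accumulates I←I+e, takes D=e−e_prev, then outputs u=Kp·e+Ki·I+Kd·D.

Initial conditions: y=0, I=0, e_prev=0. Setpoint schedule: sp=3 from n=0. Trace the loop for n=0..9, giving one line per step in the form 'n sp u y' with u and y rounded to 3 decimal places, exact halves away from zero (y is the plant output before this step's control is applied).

(exact arithmetic carried between steps; '≈' marks a value shown rounded to 6 d.p. or computed from one; I and e_prev carry over from the previous line; the table rounds u and y to 3 d.p., halves away from zero)
n=0: y=0, sp=3, e=sp−y=3; I=3, D=e−e_prev=3; u=3/2·3+3/4·3+1·3=9.75; next y=-1/2·0+1/4·9.75=2.4375
n=1: y=2.4375, sp=3, e=sp−y=0.5625; I=3.5625, D=e−e_prev=-2.4375; u=3/2·0.5625+3/4·3.5625+1·(-2.4375)=1.078125; next y=-1/2·2.4375+1/4·1.078125≈-0.949219
n=2: y≈-0.949219, sp=3, e=sp−y≈3.949219; I≈7.511719, D=e−e_prev≈3.386719; u=3/2·3.949219+3/4·7.511719+1·3.386719≈14.944336; next y=-1/2·(-0.949219)+1/4·14.944336≈4.210693
n=3: y≈4.210693, sp=3, e=sp−y≈-1.210693; I≈6.301025, D=e−e_prev≈-5.159912; u=3/2·(-1.210693)+3/4·6.301025+1·(-5.159912)≈-2.250183; next y=-1/2·4.210693+1/4·(-2.250183)≈-2.667892
n=4: y≈-2.667892, sp=3, e=sp−y≈5.667892; I≈11.968918, D=e−e_prev≈6.878586; u=3/2·5.667892+3/4·11.968918+1·6.878586≈24.357113; next y=-1/2·(-2.667892)+1/4·24.357113≈7.423224
n=5: y≈7.423224, sp=3, e=sp−y≈-4.423224; I≈7.545693, D=e−e_prev≈-10.091117; u=3/2·(-4.423224)+3/4·7.545693+1·(-10.091117)≈-11.066684; next y=-1/2·7.423224+1/4·(-11.066684)≈-6.478283
n=6: y≈-6.478283, sp=3, e=sp−y≈9.478283; I≈17.023977, D=e−e_prev≈13.901508; u=3/2·9.478283+3/4·17.023977+1·13.901508≈40.886915; next y=-1/2·(-6.478283)+1/4·40.886915≈13.460870
n=7: y≈13.460870, sp=3, e=sp−y≈-10.460870; I≈6.563106, D=e−e_prev≈-19.939153; u=3/2·(-10.460870)+3/4·6.563106+1·(-19.939153)≈-30.708129; next y=-1/2·13.460870+1/4·(-30.708129)≈-14.407467
n=8: y≈-14.407467, sp=3, e=sp−y≈17.407467; I≈23.970574, D=e−e_prev≈27.868338; u=3/2·17.407467+3/4·23.970574+1·27.868338≈71.957469; next y=-1/2·(-14.407467)+1/4·71.957469≈25.193101
n=9: y≈25.193101, sp=3, e=sp−y≈-22.193101; I≈1.777473, D=e−e_prev≈-39.600568; u=3/2·(-22.193101)+3/4·1.777473+1·(-39.600568)≈-71.557115; next y=-1/2·25.193101+1/4·(-71.557115)≈-30.485829

0 3 9.750 0.000
1 3 1.078 2.438
2 3 14.944 -0.949
3 3 -2.250 4.211
4 3 24.357 -2.668
5 3 -11.067 7.423
6 3 40.887 -6.478
7 3 -30.708 13.461
8 3 71.957 -14.407
9 3 -71.557 25.193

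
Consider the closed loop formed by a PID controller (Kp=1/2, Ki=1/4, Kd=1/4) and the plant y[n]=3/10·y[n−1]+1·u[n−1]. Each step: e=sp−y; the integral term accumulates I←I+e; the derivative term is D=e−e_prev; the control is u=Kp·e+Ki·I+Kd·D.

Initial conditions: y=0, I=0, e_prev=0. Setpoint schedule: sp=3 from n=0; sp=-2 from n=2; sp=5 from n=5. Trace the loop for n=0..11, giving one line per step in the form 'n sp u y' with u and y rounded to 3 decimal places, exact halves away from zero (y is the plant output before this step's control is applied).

0 3 3.000 0.000
1 3 0.000 3.000
2 -2 -2.150 0.900
3 -2 0.630 -1.880
4 -2 -2.041 0.066
5 5 7.016 -2.021
6 5 -1.931 6.410
7 5 6.242 -0.008
8 5 -0.358 6.240
9 5 5.620 1.514
10 5 0.750 6.074
11 5 5.123 2.572

(exact arithmetic carried between steps; '≈' marks a value shown rounded to 6 d.p. or computed from one; I and e_prev carry over from the previous line; the table rounds u and y to 3 d.p., halves away from zero)
n=0: y=0, sp=3, e=sp−y=3; I=3, D=e−e_prev=3; u=1/2·3+1/4·3+1/4·3=3; next y=3/10·0+1·3=3
n=1: y=3, sp=3, e=sp−y=0; I=3, D=e−e_prev=-3; u=1/2·0+1/4·3+1/4·(-3)=0; next y=3/10·3+1·0=0.9
n=2: y=0.9, sp=-2, e=sp−y=-2.9; I=0.1, D=e−e_prev=-2.9; u=1/2·(-2.9)+1/4·0.1+1/4·(-2.9)=-2.15; next y=3/10·0.9+1·(-2.15)=-1.88
n=3: y=-1.88, sp=-2, e=sp−y=-0.12; I=-0.02, D=e−e_prev=2.78; u=1/2·(-0.12)+1/4·(-0.02)+1/4·2.78=0.63; next y=3/10·(-1.88)+1·0.63=0.066
n=4: y=0.066, sp=-2, e=sp−y=-2.066; I=-2.086, D=e−e_prev=-1.946; u=1/2·(-2.066)+1/4·(-2.086)+1/4·(-1.946)=-2.041; next y=3/10·0.066+1·(-2.041)=-2.0212
n=5: y=-2.0212, sp=5, e=sp−y=7.0212; I=4.9352, D=e−e_prev=9.0872; u=1/2·7.0212+1/4·4.9352+1/4·9.0872=7.0162; next y=3/10·(-2.0212)+1·7.0162=6.40984
n=6: y=6.40984, sp=5, e=sp−y=-1.40984; I=3.52536, D=e−e_prev=-8.43104; u=1/2·(-1.40984)+1/4·3.52536+1/4·(-8.43104)=-1.93134; next y=3/10·6.40984+1·(-1.93134)=-0.008388
n=7: y=-0.008388, sp=5, e=sp−y=5.008388; I=8.533748, D=e−e_prev=6.418228; u=1/2·5.008388+1/4·8.533748+1/4·6.418228=6.242188; next y=3/10·(-0.008388)+1·6.242188≈6.239672
n=8: y≈6.239672, sp=5, e=sp−y≈-1.239672; I≈7.294076, D=e−e_prev≈-6.248060; u=1/2·(-1.239672)+1/4·7.294076+1/4·(-6.248060)≈-0.358332; next y=3/10·6.239672+1·(-0.358332)≈1.513570
n=9: y≈1.513570, sp=5, e=sp−y≈3.486430; I≈10.780507, D=e−e_prev≈4.726102; u=1/2·3.486430+1/4·10.780507+1/4·4.726102≈5.619867; next y=3/10·1.513570+1·5.619867≈6.073938
n=10: y≈6.073938, sp=5, e=sp−y≈-1.073938; I≈9.706568, D=e−e_prev≈-4.560368; u=1/2·(-1.073938)+1/4·9.706568+1/4·(-4.560368)≈0.749581; next y=3/10·6.073938+1·0.749581≈2.571762
n=11: y≈2.571762, sp=5, e=sp−y≈2.428238; I≈12.134806, D=e−e_prev≈3.502176; u=1/2·2.428238+1/4·12.134806+1/4·3.502176≈5.123364; next y=3/10·2.571762+1·5.123364≈5.894893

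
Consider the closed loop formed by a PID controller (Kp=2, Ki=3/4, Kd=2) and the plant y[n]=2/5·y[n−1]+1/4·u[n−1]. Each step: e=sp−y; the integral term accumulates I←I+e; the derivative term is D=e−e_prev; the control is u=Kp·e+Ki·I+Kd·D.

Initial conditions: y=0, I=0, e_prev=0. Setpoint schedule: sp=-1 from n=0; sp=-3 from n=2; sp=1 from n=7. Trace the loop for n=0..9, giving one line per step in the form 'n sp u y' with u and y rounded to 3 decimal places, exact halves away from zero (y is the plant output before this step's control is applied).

0 -1 -4.750 0.000
1 -1 2.141 -1.188
2 -3 -15.520 0.060
3 -3 7.282 -3.856
4 -3 -19.545 0.278
5 -3 10.267 -4.775
6 -3 -24.309 0.657
7 1 33.550 -5.815
8 1 -38.694 6.062
9 1 44.487 -7.249

(exact arithmetic carried between steps; '≈' marks a value shown rounded to 6 d.p. or computed from one; I and e_prev carry over from the previous line; the table rounds u and y to 3 d.p., halves away from zero)
n=0: y=0, sp=-1, e=sp−y=-1; I=-1, D=e−e_prev=-1; u=2·(-1)+3/4·(-1)+2·(-1)=-4.75; next y=2/5·0+1/4·(-4.75)=-1.1875
n=1: y=-1.1875, sp=-1, e=sp−y=0.1875; I=-0.8125, D=e−e_prev=1.1875; u=2·0.1875+3/4·(-0.8125)+2·1.1875=2.140625; next y=2/5·(-1.1875)+1/4·2.140625≈0.060156
n=2: y≈0.060156, sp=-3, e=sp−y≈-3.060156; I≈-3.872656, D=e−e_prev≈-3.247656; u=2·(-3.060156)+3/4·(-3.872656)+2·(-3.247656)≈-15.520117; next y=2/5·0.060156+1/4·(-15.520117)≈-3.855967
n=3: y≈-3.855967, sp=-3, e=sp−y≈0.855967; I≈-3.016689, D=e−e_prev≈3.916123; u=2·0.855967+3/4·(-3.016689)+2·3.916123≈7.281663; next y=2/5·(-3.855967)+1/4·7.281663≈0.278029
n=4: y≈0.278029, sp=-3, e=sp−y≈-3.278029; I≈-6.294718, D=e−e_prev≈-4.133996; u=2·(-3.278029)+3/4·(-6.294718)+2·(-4.133996)≈-19.545088; next y=2/5·0.278029+1/4·(-19.545088)≈-4.775060
n=5: y≈-4.775060, sp=-3, e=sp−y≈1.775060; I≈-4.519658, D=e−e_prev≈5.053089; u=2·1.775060+3/4·(-4.519658)+2·5.053089≈10.266556; next y=2/5·(-4.775060)+1/4·10.266556≈0.656615
n=6: y≈0.656615, sp=-3, e=sp−y≈-3.656615; I≈-8.176273, D=e−e_prev≈-5.431675; u=2·(-3.656615)+3/4·(-8.176273)+2·(-5.431675)≈-24.308785; next y=2/5·0.656615+1/4·(-24.308785)≈-5.814550
n=7: y≈-5.814550, sp=1, e=sp−y≈6.814550; I≈-1.361723, D=e−e_prev≈10.471165; u=2·6.814550+3/4·(-1.361723)+2·10.471165≈33.550139; next y=2/5·(-5.814550)+1/4·33.550139≈6.061715
n=8: y≈6.061715, sp=1, e=sp−y≈-5.061715; I≈-6.423437, D=e−e_prev≈-11.876265; u=2·(-5.061715)+3/4·(-6.423437)+2·(-11.876265)≈-38.693537; next y=2/5·6.061715+1/4·(-38.693537)≈-7.248698
n=9: y≈-7.248698, sp=1, e=sp−y≈8.248698; I≈1.825261, D=e−e_prev≈13.310413; u=2·8.248698+3/4·1.825261+2·13.310413≈44.487169; next y=2/5·(-7.248698)+1/4·44.487169≈8.222313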